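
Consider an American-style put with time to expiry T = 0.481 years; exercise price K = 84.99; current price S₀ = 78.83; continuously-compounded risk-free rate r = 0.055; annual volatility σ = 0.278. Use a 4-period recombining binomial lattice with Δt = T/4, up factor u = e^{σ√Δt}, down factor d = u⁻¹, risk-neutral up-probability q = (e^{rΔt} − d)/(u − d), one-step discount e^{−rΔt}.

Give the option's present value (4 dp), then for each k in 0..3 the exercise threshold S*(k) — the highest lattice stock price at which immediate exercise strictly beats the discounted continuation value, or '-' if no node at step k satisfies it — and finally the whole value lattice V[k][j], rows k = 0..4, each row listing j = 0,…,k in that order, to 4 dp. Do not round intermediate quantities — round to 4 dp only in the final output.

price = 9.0698
boundary = - - 65.0066 71.5854
tree:
9.0698
13.7975 4.6506
19.9834 8.0403 1.4579
25.9576 13.4046 2.9968 0.0000
31.3827 19.9834 6.1600 0.0000 0.0000

params: Δt=0.12025 u=1.10120 d=0.90810 q=0.51028 e^(-rΔt)=0.99341
t_4 payoffs: 31.3827 19.9834 6.1600 0.0000 0.0000
t_3: node(3,0) S=59.0324 payoff=25.9576 vs cont=25.3973 → 25.9576 [stop]  node(3,1) S=71.5854 payoff=13.4046 vs cont=12.8443 → 13.4046 [stop]  node(3,2) S=86.8078 payoff=0.0000 vs cont=2.9968 → 2.9968 [wait]  node(3,3) S=105.2671 payoff=0.0000 vs cont=0.0000 → 0.0000 [wait]  ⇒ S*(3)=71.5854
t_2: node(2,0) S=65.0066 payoff=19.9834 vs cont=19.4231 → 19.9834 [stop]  node(2,1) S=78.8300 payoff=6.1600 vs cont=8.0403 → 8.0403 [wait]  node(2,2) S=95.5929 payoff=0.0000 vs cont=1.4579 → 1.4579 [wait]  ⇒ S*(2)=65.0066
t_1: node(1,0) S=71.5854 payoff=13.4046 vs cont=13.7975 → 13.7975 [wait]  node(1,1) S=86.8078 payoff=0.0000 vs cont=4.6506 → 4.6506 [wait]  ⇒ S*(1)=-
t_0: node(0,0) S=78.8300 payoff=6.1600 vs cont=9.0698 → 9.0698 [wait]  ⇒ S*(0)=-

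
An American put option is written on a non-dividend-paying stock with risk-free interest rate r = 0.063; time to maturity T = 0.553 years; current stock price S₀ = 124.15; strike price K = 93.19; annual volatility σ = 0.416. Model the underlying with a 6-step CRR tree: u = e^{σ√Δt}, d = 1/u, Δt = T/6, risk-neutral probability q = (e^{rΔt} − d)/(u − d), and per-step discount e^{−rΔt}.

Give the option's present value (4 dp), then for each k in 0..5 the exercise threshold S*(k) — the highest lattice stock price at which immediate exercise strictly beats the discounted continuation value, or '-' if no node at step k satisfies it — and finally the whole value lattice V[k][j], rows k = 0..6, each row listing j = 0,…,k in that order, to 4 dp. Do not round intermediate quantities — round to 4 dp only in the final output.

params: Δt=0.09217 u=1.13461 d=0.88136 q=0.49146 e^(-rΔt)=0.99421
t_6 payoffs: 34.9990 18.2778 0.0000 0.0000 0.0000 0.0000 0.0000
t_5: node(5,0) S=66.0244 payoff=27.1656 vs cont=26.6261 → 27.1656 [stop]  node(5,1) S=84.9965 payoff=8.1935 vs cont=9.2411 → 9.2411 [wait]  node(5,2) S=109.4204 payoff=0.0000 vs cont=0.0000 → 0.0000 [wait]  node(5,3) S=140.8624 payoff=0.0000 vs cont=0.0000 → 0.0000 [wait]  node(5,4) S=181.3394 payoff=0.0000 vs cont=0.0000 → 0.0000 [wait]  node(5,5) S=233.4474 payoff=0.0000 vs cont=0.0000 → 0.0000 [wait]  ⇒ S*(5)=66.0244
t_4: node(4,0) S=74.9122 payoff=18.2778 vs cont=18.2501 → 18.2778 [stop]  node(4,1) S=96.4383 payoff=0.0000 vs cont=4.6722 → 4.6722 [wait]  node(4,2) S=124.1500 payoff=0.0000 vs cont=0.0000 → 0.0000 [wait]  node(4,3) S=159.8246 payoff=0.0000 vs cont=0.0000 → 0.0000 [wait]  node(4,4) S=205.7504 payoff=0.0000 vs cont=0.0000 → 0.0000 [wait]  ⇒ S*(4)=74.9122
t_3: node(3,0) S=84.9965 payoff=8.1935 vs cont=11.5240 → 11.5240 [wait]  node(3,1) S=109.4204 payoff=0.0000 vs cont=2.3623 → 2.3623 [wait]  node(3,2) S=140.8624 payoff=0.0000 vs cont=0.0000 → 0.0000 [wait]  node(3,3) S=181.3394 payoff=0.0000 vs cont=0.0000 → 0.0000 [wait]  ⇒ S*(3)=-
t_2: node(2,0) S=96.4383 payoff=0.0000 vs cont=6.9807 → 6.9807 [wait]  node(2,1) S=124.1500 payoff=0.0000 vs cont=1.1943 → 1.1943 [wait]  node(2,2) S=159.8246 payoff=0.0000 vs cont=0.0000 → 0.0000 [wait]  ⇒ S*(2)=-
t_1: node(1,0) S=109.4204 payoff=0.0000 vs cont=4.1130 → 4.1130 [wait]  node(1,1) S=140.8624 payoff=0.0000 vs cont=0.6039 → 0.6039 [wait]  ⇒ S*(1)=-
t_0: node(0,0) S=124.1500 payoff=0.0000 vs cont=2.3745 → 2.3745 [wait]  ⇒ S*(0)=-

price = 2.3745
boundary = - - - - 74.9122 66.0244
tree:
2.3745
4.1130 0.6039
6.9807 1.1943 0.0000
11.5240 2.3623 0.0000 0.0000
18.2778 4.6722 0.0000 0.0000 0.0000
27.1656 9.2411 0.0000 0.0000 0.0000 0.0000
34.9990 18.2778 0.0000 0.0000 0.0000 0.0000 0.0000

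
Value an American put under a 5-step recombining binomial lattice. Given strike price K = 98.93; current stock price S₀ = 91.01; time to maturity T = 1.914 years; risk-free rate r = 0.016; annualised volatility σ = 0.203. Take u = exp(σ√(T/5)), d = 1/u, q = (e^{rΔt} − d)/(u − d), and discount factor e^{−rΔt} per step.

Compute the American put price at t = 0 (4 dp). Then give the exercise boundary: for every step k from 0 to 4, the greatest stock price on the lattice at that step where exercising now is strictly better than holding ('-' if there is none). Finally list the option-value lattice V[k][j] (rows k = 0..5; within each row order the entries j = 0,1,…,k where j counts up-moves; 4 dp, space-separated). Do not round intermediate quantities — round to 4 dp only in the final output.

price = 13.5370
boundary = - - 70.7940 62.4381 70.7940
tree:
13.5370
19.9527 7.1088
28.1360 11.7868 2.3873
36.4919 18.7847 4.7380 0.0000
43.8615 28.1360 9.4032 0.0000 0.0000
50.3612 36.4919 18.6620 0.0000 0.0000 0.0000

params: Δt=0.38280 u=1.13383 d=0.88197 q=0.49303 e^(-rΔt)=0.99389
t_5 payoffs: 50.3612 36.4919 18.6620 0.0000 0.0000 0.0000
t_4: node(4,0) S=55.0685 payoff=43.8615 vs cont=43.2574 → 43.8615 [stop]  node(4,1) S=70.7940 payoff=28.1360 vs cont=27.5320 → 28.1360 [stop]  node(4,2) S=91.0100 payoff=7.9200 vs cont=9.4032 → 9.4032 [wait]  node(4,3) S=116.9990 payoff=0.0000 vs cont=0.0000 → 0.0000 [wait]  node(4,4) S=150.4093 payoff=0.0000 vs cont=0.0000 → 0.0000 [wait]  ⇒ S*(4)=70.7940
t_3: node(3,0) S=62.4381 payoff=36.4919 vs cont=35.8878 → 36.4919 [stop]  node(3,1) S=80.2680 payoff=18.6620 vs cont=18.7847 → 18.7847 [wait]  node(3,2) S=103.1895 payoff=0.0000 vs cont=4.7380 → 4.7380 [wait]  node(3,3) S=132.6565 payoff=0.0000 vs cont=0.0000 → 0.0000 [wait]  ⇒ S*(3)=62.4381
t_2: node(2,0) S=70.7940 payoff=28.1360 vs cont=27.5921 → 28.1360 [stop]  node(2,1) S=91.0100 payoff=7.9200 vs cont=11.7868 → 11.7868 [wait]  node(2,2) S=116.9990 payoff=0.0000 vs cont=2.3873 → 2.3873 [wait]  ⇒ S*(2)=70.7940
t_1: node(1,0) S=80.2680 payoff=18.6620 vs cont=19.9527 → 19.9527 [wait]  node(1,1) S=103.1895 payoff=0.0000 vs cont=7.1088 → 7.1088 [wait]  ⇒ S*(1)=-
t_0: node(0,0) S=91.0100 payoff=7.9200 vs cont=13.5370 → 13.5370 [wait]  ⇒ S*(0)=-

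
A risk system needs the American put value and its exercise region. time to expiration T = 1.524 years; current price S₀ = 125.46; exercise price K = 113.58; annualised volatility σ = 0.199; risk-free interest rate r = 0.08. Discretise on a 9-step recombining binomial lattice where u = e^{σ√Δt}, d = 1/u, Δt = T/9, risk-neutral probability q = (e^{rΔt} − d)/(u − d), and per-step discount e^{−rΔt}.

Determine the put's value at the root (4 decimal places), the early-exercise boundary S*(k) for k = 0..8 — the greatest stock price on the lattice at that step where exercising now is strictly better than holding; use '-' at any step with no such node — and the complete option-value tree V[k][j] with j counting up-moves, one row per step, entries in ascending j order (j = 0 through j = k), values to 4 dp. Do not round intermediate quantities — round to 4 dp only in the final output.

Δt=0.16933  u=1.08534  d=0.92137  q=0.56272  discount=0.98654
step 9 (expiry): payoffs max(K−S,0) = 53.5414 42.8574 30.2721 15.4473 0.0000 0.0000 0.0000 0.0000 0.0000 0.0000
step 8: (k=8,j=0): S=65.1620, (K−S)⁺=48.4180, hold=46.8897 ⇒ V=48.4180 exercise | (k=8,j=1): S=76.7578, (K−S)⁺=36.8222, hold=35.2940 ⇒ V=36.8222 exercise | (k=8,j=2): S=90.4170, (K−S)⁺=23.1630, hold=21.6348 ⇒ V=23.1630 exercise | (k=8,j=3): S=106.5069, (K−S)⁺=7.0731, hold=6.6639 ⇒ V=7.0731 exercise | (k=8,j=4): S=125.4600, (K−S)⁺=0.0000, hold=0.0000 ⇒ V=0.0000 continue | (k=8,j=5): S=147.7859, (K−S)⁺=0.0000, hold=0.0000 ⇒ V=0.0000 continue | (k=8,j=6): S=174.0847, (K−S)⁺=0.0000, hold=0.0000 ⇒ V=0.0000 continue | (k=8,j=7): S=205.0635, (K−S)⁺=0.0000, hold=0.0000 ⇒ V=0.0000 continue | (k=8,j=8): S=241.5550, (K−S)⁺=0.0000, hold=0.0000 ⇒ V=0.0000 continue  boundary S*=106.5069
step 7: (k=7,j=0): S=70.7226, (K−S)⁺=42.8574, hold=41.3291 ⇒ V=42.8574 exercise | (k=7,j=1): S=83.3079, (K−S)⁺=30.2721, hold=28.7439 ⇒ V=30.2721 exercise | (k=7,j=2): S=98.1327, (K−S)⁺=15.4473, hold=13.9190 ⇒ V=15.4473 exercise | (k=7,j=3): S=115.5956, (K−S)⁺=0.0000, hold=3.0513 ⇒ V=3.0513 continue | (k=7,j=4): S=136.1661, (K−S)⁺=0.0000, hold=0.0000 ⇒ V=0.0000 continue | (k=7,j=5): S=160.3972, (K−S)⁺=0.0000, hold=0.0000 ⇒ V=0.0000 continue | (k=7,j=6): S=188.9402, (K−S)⁺=0.0000, hold=0.0000 ⇒ V=0.0000 continue | (k=7,j=7): S=222.5626, (K−S)⁺=0.0000, hold=0.0000 ⇒ V=0.0000 continue  boundary S*=98.1327
step 6: (k=6,j=0): S=76.7578, (K−S)⁺=36.8222, hold=35.2940 ⇒ V=36.8222 exercise | (k=6,j=1): S=90.4170, (K−S)⁺=23.1630, hold=21.6348 ⇒ V=23.1630 exercise | (k=6,j=2): S=106.5069, (K−S)⁺=7.0731, hold=8.3578 ⇒ V=8.3578 continue | (k=6,j=3): S=125.4600, (K−S)⁺=0.0000, hold=1.3163 ⇒ V=1.3163 continue | (k=6,j=4): S=147.7859, (K−S)⁺=0.0000, hold=0.0000 ⇒ V=0.0000 continue | (k=6,j=5): S=174.0847, (K−S)⁺=0.0000, hold=0.0000 ⇒ V=0.0000 continue | (k=6,j=6): S=205.0635, (K−S)⁺=0.0000, hold=0.0000 ⇒ V=0.0000 continue  boundary S*=90.4170
step 5: (k=5,j=0): S=83.3079, (K−S)⁺=30.2721, hold=28.7439 ⇒ V=30.2721 exercise | (k=5,j=1): S=98.1327, (K−S)⁺=15.4473, hold=14.6322 ⇒ V=15.4473 exercise | (k=5,j=2): S=115.5956, (K−S)⁺=0.0000, hold=4.3363 ⇒ V=4.3363 continue | (k=5,j=3): S=136.1661, (K−S)⁺=0.0000, hold=0.5678 ⇒ V=0.5678 continue | (k=5,j=4): S=160.3972, (K−S)⁺=0.0000, hold=0.0000 ⇒ V=0.0000 continue | (k=5,j=5): S=188.9402, (K−S)⁺=0.0000, hold=0.0000 ⇒ V=0.0000 continue  boundary S*=98.1327
step 4: (k=4,j=0): S=90.4170, (K−S)⁺=23.1630, hold=21.6348 ⇒ V=23.1630 exercise | (k=4,j=1): S=106.5069, (K−S)⁺=7.0731, hold=9.0711 ⇒ V=9.0711 continue | (k=4,j=2): S=125.4600, (K−S)⁺=0.0000, hold=2.1859 ⇒ V=2.1859 continue | (k=4,j=3): S=147.7859, (K−S)⁺=0.0000, hold=0.2450 ⇒ V=0.2450 continue | (k=4,j=4): S=174.0847, (K−S)⁺=0.0000, hold=0.0000 ⇒ V=0.0000 continue  boundary S*=90.4170
step 3: (k=3,j=0): S=98.1327, (K−S)⁺=15.4473, hold=15.0282 ⇒ V=15.4473 exercise | (k=3,j=1): S=115.5956, (K−S)⁺=0.0000, hold=5.1267 ⇒ V=5.1267 continue | (k=3,j=2): S=136.1661, (K−S)⁺=0.0000, hold=1.0790 ⇒ V=1.0790 continue | (k=3,j=3): S=160.3972, (K−S)⁺=0.0000, hold=0.1057 ⇒ V=0.1057 continue  boundary S*=98.1327
step 2: (k=2,j=0): S=106.5069, (K−S)⁺=7.0731, hold=9.5100 ⇒ V=9.5100 continue | (k=2,j=1): S=125.4600, (K−S)⁺=0.0000, hold=2.8106 ⇒ V=2.8106 continue | (k=2,j=2): S=147.7859, (K−S)⁺=0.0000, hold=0.5241 ⇒ V=0.5241 continue  boundary S*=-
step 1: (k=1,j=0): S=115.5956, (K−S)⁺=0.0000, hold=5.6629 ⇒ V=5.6629 continue | (k=1,j=1): S=136.1661, (K−S)⁺=0.0000, hold=1.5035 ⇒ V=1.5035 continue  boundary S*=-
step 0: (k=0,j=0): S=125.4600, (K−S)⁺=0.0000, hold=3.2776 ⇒ V=3.2776 continue  boundary S*=-

price = 3.2776
boundary = - - - 98.1327 90.4170 98.1327 90.4170 98.1327 106.5069
tree:
3.2776
5.6629 1.5035
9.5100 2.8106 0.5241
15.4473 5.1267 1.0790 0.1057
23.1630 9.0711 2.1859 0.2450 0.0000
30.2721 15.4473 4.3363 0.5678 0.0000 0.0000
36.8222 23.1630 8.3578 1.3163 0.0000 0.0000 0.0000
42.8574 30.2721 15.4473 3.0513 0.0000 0.0000 0.0000 0.0000
48.4180 36.8222 23.1630 7.0731 0.0000 0.0000 0.0000 0.0000 0.0000
53.5414 42.8574 30.2721 15.4473 0.0000 0.0000 0.0000 0.0000 0.0000 0.0000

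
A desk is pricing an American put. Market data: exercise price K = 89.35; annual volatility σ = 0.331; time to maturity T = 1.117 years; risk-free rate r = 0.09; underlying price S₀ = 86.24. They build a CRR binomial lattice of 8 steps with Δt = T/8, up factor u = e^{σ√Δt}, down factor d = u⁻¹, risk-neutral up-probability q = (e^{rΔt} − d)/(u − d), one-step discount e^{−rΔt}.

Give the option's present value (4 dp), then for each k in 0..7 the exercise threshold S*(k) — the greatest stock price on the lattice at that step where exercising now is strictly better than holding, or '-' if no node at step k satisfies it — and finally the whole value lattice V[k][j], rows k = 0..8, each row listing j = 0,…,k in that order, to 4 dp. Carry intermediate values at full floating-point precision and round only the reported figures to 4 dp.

price = 10.3761
boundary = - - 67.3409 59.5065 67.3409 59.5065 67.3409 76.2068
tree:
10.3761
15.3595 6.0304
22.0091 9.5976 2.8857
29.8435 14.8099 5.0216 0.9851
36.7665 22.0091 8.5276 1.9088 0.1569
42.8841 29.8435 14.0179 3.6691 0.3310 0.0000
48.2899 36.7665 22.0091 6.9855 0.6984 0.0000 0.0000
53.0668 42.8841 29.8435 13.1432 1.4738 0.0000 0.0000 0.0000
57.2880 48.2899 36.7665 22.0091 3.1100 0.0000 0.0000 0.0000 0.0000

Δt=0.13962, u=1.13166, d=0.88366, q=0.52011, disc=e^(-rΔt)=0.98751
k=8 terminal: V=max(K-S,0) → 57.2880 48.2899 36.7665 22.0091 3.1100 0.0000 0.0000 0.0000 0.0000
k=7: j=0 S=36.2832 intr=53.0668 cont=51.9511 V=53.0668[EX]; j=1 S=46.4659 intr=42.8841 cont=41.7683 V=42.8841[EX]; j=2 S=59.5065 intr=29.8435 cont=28.7277 V=29.8435[EX]; j=3 S=76.2068 intr=13.1432 cont=12.0274 V=13.1432[EX]; j=4 S=97.5941 intr=0.0000 cont=1.4738 V=1.4738[hold]; j=5 S=124.9836 intr=0.0000 cont=0.0000 V=0.0000[hold]; j=6 S=160.0600 intr=0.0000 cont=0.0000 V=0.0000[hold]; j=7 S=204.9804 intr=0.0000 cont=0.0000 V=0.0000[hold]  S*(7)=76.2068
k=6: j=0 S=41.0601 intr=48.2899 cont=47.1741 V=48.2899[EX]; j=1 S=52.5835 intr=36.7665 cont=35.6507 V=36.7665[EX]; j=2 S=67.3409 intr=22.0091 cont=20.8933 V=22.0091[EX]; j=3 S=86.2400 intr=3.1100 cont=6.9855 V=6.9855[hold]; j=4 S=110.4430 intr=0.0000 cont=0.6984 V=0.6984[hold]; j=5 S=141.4386 intr=0.0000 cont=0.0000 V=0.0000[hold]; j=6 S=181.1330 intr=0.0000 cont=0.0000 V=0.0000[hold]  S*(6)=67.3409
k=5: j=0 S=46.4659 intr=42.8841 cont=41.7683 V=42.8841[EX]; j=1 S=59.5065 intr=29.8435 cont=28.7277 V=29.8435[EX]; j=2 S=76.2068 intr=13.1432 cont=14.0179 V=14.0179[hold]; j=3 S=97.5941 intr=0.0000 cont=3.6691 V=3.6691[hold]; j=4 S=124.9836 intr=0.0000 cont=0.3310 V=0.3310[hold]; j=5 S=160.0600 intr=0.0000 cont=0.0000 V=0.0000[hold]  S*(5)=59.5065
k=4: j=0 S=52.5835 intr=36.7665 cont=35.6507 V=36.7665[EX]; j=1 S=67.3409 intr=22.0091 cont=21.3426 V=22.0091[EX]; j=2 S=86.2400 intr=3.1100 cont=8.5276 V=8.5276[hold]; j=3 S=110.4430 intr=0.0000 cont=1.9088 V=1.9088[hold]; j=4 S=141.4386 intr=0.0000 cont=0.1569 V=0.1569[hold]  S*(4)=67.3409
k=3: j=0 S=59.5065 intr=29.8435 cont=28.7277 V=29.8435[EX]; j=1 S=76.2068 intr=13.1432 cont=14.8099 V=14.8099[hold]; j=2 S=97.5941 intr=0.0000 cont=5.0216 V=5.0216[hold]; j=3 S=124.9836 intr=0.0000 cont=0.9851 V=0.9851[hold]  S*(3)=59.5065
k=2: j=0 S=67.3409 intr=22.0091 cont=21.7494 V=22.0091[EX]; j=1 S=86.2400 intr=3.1100 cont=9.5976 V=9.5976[hold]; j=2 S=110.4430 intr=0.0000 cont=2.8857 V=2.8857[hold]  S*(2)=67.3409
k=1: j=0 S=76.2068 intr=13.1432 cont=15.3595 V=15.3595[hold]; j=1 S=97.5941 intr=0.0000 cont=6.0304 V=6.0304[hold]  S*(1)=-
k=0: j=0 S=86.2400 intr=3.1100 cont=10.3761 V=10.3761[hold]  S*(0)=-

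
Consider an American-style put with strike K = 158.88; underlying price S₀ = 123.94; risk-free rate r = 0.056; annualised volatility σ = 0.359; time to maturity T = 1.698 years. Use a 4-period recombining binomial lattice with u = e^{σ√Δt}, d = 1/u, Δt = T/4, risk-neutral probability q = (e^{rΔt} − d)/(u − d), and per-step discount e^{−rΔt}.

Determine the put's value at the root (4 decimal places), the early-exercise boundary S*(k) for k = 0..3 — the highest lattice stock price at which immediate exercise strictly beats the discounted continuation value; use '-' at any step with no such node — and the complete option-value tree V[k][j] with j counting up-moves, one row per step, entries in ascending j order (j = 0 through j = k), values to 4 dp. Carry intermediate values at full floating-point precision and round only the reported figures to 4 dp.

price = 41.2573
boundary = - 98.0910 77.6331 98.0910
tree:
41.2573
60.7890 23.1650
81.2469 38.4386 8.5728
97.4381 60.7890 17.3070 0.0000
110.2524 81.2469 34.9400 0.0000 0.0000

Δt=0.42450, u=1.26352, d=0.79144, q=0.49275, disc=e^(-rΔt)=0.97651
k=4 terminal: V=max(K-S,0) → 110.2524 81.2469 34.9400 0.0000 0.0000
k=3: j=0 S=61.4419 intr=97.4381 cont=93.7057 V=97.4381[EX]; j=1 S=98.0910 intr=60.7890 cont=57.0566 V=60.7890[EX]; j=2 S=156.6007 intr=2.2793 cont=17.3070 V=17.3070[hold]; j=3 S=250.0104 intr=0.0000 cont=0.0000 V=0.0000[hold]  S*(3)=98.0910
k=2: j=0 S=77.6331 intr=81.2469 cont=77.5145 V=81.2469[EX]; j=1 S=123.9400 intr=34.9400 cont=38.4386 V=38.4386[hold]; j=2 S=197.8681 intr=0.0000 cont=8.5728 V=8.5728[hold]  S*(2)=77.6331
k=1: j=0 S=98.0910 intr=60.7890 cont=58.7400 V=60.7890[EX]; j=1 S=156.6007 intr=2.2793 cont=23.1650 V=23.1650[hold]  S*(1)=98.0910
k=0: j=0 S=123.9400 intr=34.9400 cont=41.2573 V=41.2573[hold]  S*(0)=-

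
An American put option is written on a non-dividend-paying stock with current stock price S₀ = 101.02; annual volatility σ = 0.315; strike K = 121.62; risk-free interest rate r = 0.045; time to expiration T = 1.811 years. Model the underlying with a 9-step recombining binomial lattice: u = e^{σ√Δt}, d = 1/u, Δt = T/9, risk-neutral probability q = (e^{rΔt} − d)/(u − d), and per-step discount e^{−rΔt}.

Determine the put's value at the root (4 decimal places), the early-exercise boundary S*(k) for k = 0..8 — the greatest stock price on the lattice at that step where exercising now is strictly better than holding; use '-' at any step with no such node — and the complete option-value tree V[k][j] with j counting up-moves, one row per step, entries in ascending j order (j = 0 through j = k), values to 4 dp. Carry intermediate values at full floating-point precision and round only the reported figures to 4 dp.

Δt=0.20122  u=1.15177  d=0.86823  q=0.49681  discount=0.99099
step 9 (expiry): payoffs max(K−S,0) = 93.2991 84.0501 71.7805 55.5039 33.9117 5.2679 0.0000 0.0000 0.0000 0.0000
step 8: (k=8,j=0): S=32.6192, (K−S)⁺=89.0008, hold=87.9045 ⇒ V=89.0008 exercise | (k=8,j=1): S=43.2720, (K−S)⁺=78.3480, hold=77.2517 ⇒ V=78.3480 exercise | (k=8,j=2): S=57.4038, (K−S)⁺=64.2162, hold=63.1199 ⇒ V=64.2162 exercise | (k=8,j=3): S=76.1507, (K−S)⁺=45.4693, hold=44.3730 ⇒ V=45.4693 exercise | (k=8,j=4): S=101.0200, (K−S)⁺=20.6000, hold=19.5037 ⇒ V=20.6000 exercise | (k=8,j=5): S=134.0111, (K−S)⁺=0.0000, hold=2.6269 ⇒ V=2.6269 continue | (k=8,j=6): S=177.7764, (K−S)⁺=0.0000, hold=0.0000 ⇒ V=0.0000 continue | (k=8,j=7): S=235.8347, (K−S)⁺=0.0000, hold=0.0000 ⇒ V=0.0000 continue | (k=8,j=8): S=312.8535, (K−S)⁺=0.0000, hold=0.0000 ⇒ V=0.0000 continue  boundary S*=101.0200
step 7: (k=7,j=0): S=37.5699, (K−S)⁺=84.0501, hold=82.9538 ⇒ V=84.0501 exercise | (k=7,j=1): S=49.8395, (K−S)⁺=71.7805, hold=70.6842 ⇒ V=71.7805 exercise | (k=7,j=2): S=66.1161, (K−S)⁺=55.5039, hold=54.4076 ⇒ V=55.5039 exercise | (k=7,j=3): S=87.7083, (K−S)⁺=33.9117, hold=32.8154 ⇒ V=33.9117 exercise | (k=7,j=4): S=116.3521, (K−S)⁺=5.2679, hold=11.5655 ⇒ V=11.5655 continue | (k=7,j=5): S=154.3503, (K−S)⁺=0.0000, hold=1.3099 ⇒ V=1.3099 continue | (k=7,j=6): S=204.7580, (K−S)⁺=0.0000, hold=0.0000 ⇒ V=0.0000 continue | (k=7,j=7): S=271.6279, (K−S)⁺=0.0000, hold=0.0000 ⇒ V=0.0000 continue  boundary S*=87.7083
step 6: (k=6,j=0): S=43.2720, (K−S)⁺=78.3480, hold=77.2517 ⇒ V=78.3480 exercise | (k=6,j=1): S=57.4038, (K−S)⁺=64.2162, hold=63.1199 ⇒ V=64.2162 exercise | (k=6,j=2): S=76.1507, (K−S)⁺=45.4693, hold=44.3730 ⇒ V=45.4693 exercise | (k=6,j=3): S=101.0200, (K−S)⁺=20.6000, hold=22.6042 ⇒ V=22.6042 continue | (k=6,j=4): S=134.0111, (K−S)⁺=0.0000, hold=6.4121 ⇒ V=6.4121 continue | (k=6,j=5): S=177.7764, (K−S)⁺=0.0000, hold=0.6532 ⇒ V=0.6532 continue | (k=6,j=6): S=235.8347, (K−S)⁺=0.0000, hold=0.0000 ⇒ V=0.0000 continue  boundary S*=76.1507
step 5: (k=5,j=0): S=49.8395, (K−S)⁺=71.7805, hold=70.6842 ⇒ V=71.7805 exercise | (k=5,j=1): S=66.1161, (K−S)⁺=55.5039, hold=54.4076 ⇒ V=55.5039 exercise | (k=5,j=2): S=87.7083, (K−S)⁺=33.9117, hold=33.8022 ⇒ V=33.9117 exercise | (k=5,j=3): S=116.3521, (K−S)⁺=5.2679, hold=14.4285 ⇒ V=14.4285 continue | (k=5,j=4): S=154.3503, (K−S)⁺=0.0000, hold=3.5190 ⇒ V=3.5190 continue | (k=5,j=5): S=204.7580, (K−S)⁺=0.0000, hold=0.3257 ⇒ V=0.3257 continue  boundary S*=87.7083
step 4: (k=4,j=0): S=57.4038, (K−S)⁺=64.2162, hold=63.1199 ⇒ V=64.2162 exercise | (k=4,j=1): S=76.1507, (K−S)⁺=45.4693, hold=44.3730 ⇒ V=45.4693 exercise | (k=4,j=2): S=101.0200, (K−S)⁺=20.6000, hold=24.0138 ⇒ V=24.0138 continue | (k=4,j=3): S=134.0111, (K−S)⁺=0.0000, hold=8.9273 ⇒ V=8.9273 continue | (k=4,j=4): S=177.7764, (K−S)⁺=0.0000, hold=1.9151 ⇒ V=1.9151 continue  boundary S*=76.1507
step 3: (k=3,j=0): S=66.1161, (K−S)⁺=55.5039, hold=54.4076 ⇒ V=55.5039 exercise | (k=3,j=1): S=87.7083, (K−S)⁺=33.9117, hold=34.4961 ⇒ V=34.4961 continue | (k=3,j=2): S=116.3521, (K−S)⁺=5.2679, hold=16.3697 ⇒ V=16.3697 continue | (k=3,j=3): S=154.3503, (K−S)⁺=0.0000, hold=5.3945 ⇒ V=5.3945 continue  boundary S*=66.1161
step 2: (k=2,j=0): S=76.1507, (K−S)⁺=45.4693, hold=44.6607 ⇒ V=45.4693 exercise | (k=2,j=1): S=101.0200, (K−S)⁺=20.6000, hold=25.2609 ⇒ V=25.2609 continue | (k=2,j=2): S=134.0111, (K−S)⁺=0.0000, hold=10.8187 ⇒ V=10.8187 continue  boundary S*=76.1507
step 1: (k=1,j=0): S=87.7083, (K−S)⁺=33.9117, hold=35.1101 ⇒ V=35.1101 continue | (k=1,j=1): S=116.3521, (K−S)⁺=5.2679, hold=17.9228 ⇒ V=17.9228 continue  boundary S*=-
step 0: (k=0,j=0): S=101.0200, (K−S)⁺=20.6000, hold=26.3317 ⇒ V=26.3317 continue  boundary S*=-

price = 26.3317
boundary = - - 76.1507 66.1161 76.1507 87.7083 76.1507 87.7083 101.0200
tree:
26.3317
35.1101 17.9228
45.4693 25.2609 10.8187
55.5039 34.4961 16.3697 5.3945
64.2162 45.4693 24.0138 8.9273 1.9151
71.7805 55.5039 33.9117 14.4285 3.5190 0.3257
78.3480 64.2162 45.4693 22.6042 6.4121 0.6532 0.0000
84.0501 71.7805 55.5039 33.9117 11.5655 1.3099 0.0000 0.0000
89.0008 78.3480 64.2162 45.4693 20.6000 2.6269 0.0000 0.0000 0.0000
93.2991 84.0501 71.7805 55.5039 33.9117 5.2679 0.0000 0.0000 0.0000 0.0000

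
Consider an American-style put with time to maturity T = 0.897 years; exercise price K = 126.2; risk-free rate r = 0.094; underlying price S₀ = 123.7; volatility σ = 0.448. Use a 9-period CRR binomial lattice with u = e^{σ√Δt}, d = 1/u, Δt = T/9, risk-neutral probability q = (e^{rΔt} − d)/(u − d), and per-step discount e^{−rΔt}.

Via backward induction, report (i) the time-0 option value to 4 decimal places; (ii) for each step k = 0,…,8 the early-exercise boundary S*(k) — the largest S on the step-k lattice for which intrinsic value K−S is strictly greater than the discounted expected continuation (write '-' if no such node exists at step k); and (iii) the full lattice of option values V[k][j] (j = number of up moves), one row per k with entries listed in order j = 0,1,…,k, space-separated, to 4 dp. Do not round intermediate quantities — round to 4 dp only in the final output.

Δt=0.09967  u=1.15192  d=0.86811  q=0.49787  discount=0.99068
step 9 (expiry): payoffs max(K−S,0) = 91.5618 80.2376 65.2112 45.2721 18.8145 0.0000 0.0000 0.0000 0.0000 0.0000
step 8: (k=8,j=0): S=39.9005, (K−S)⁺=86.2995, hold=85.1227 ⇒ V=86.2995 exercise | (k=8,j=1): S=52.9452, (K−S)⁺=73.2548, hold=72.0780 ⇒ V=73.2548 exercise | (k=8,j=2): S=70.2545, (K−S)⁺=55.9455, hold=54.7687 ⇒ V=55.9455 exercise | (k=8,j=3): S=93.2228, (K−S)⁺=32.9772, hold=31.8004 ⇒ V=32.9772 exercise | (k=8,j=4): S=123.7000, (K−S)⁺=2.5000, hold=9.3593 ⇒ V=9.3593 continue | (k=8,j=5): S=164.1412, (K−S)⁺=0.0000, hold=0.0000 ⇒ V=0.0000 continue | (k=8,j=6): S=217.8037, (K−S)⁺=0.0000, hold=0.0000 ⇒ V=0.0000 continue | (k=8,j=7): S=289.0101, (K−S)⁺=0.0000, hold=0.0000 ⇒ V=0.0000 continue | (k=8,j=8): S=383.4960, (K−S)⁺=0.0000, hold=0.0000 ⇒ V=0.0000 continue  boundary S*=93.2228
step 7: (k=7,j=0): S=45.9624, (K−S)⁺=80.2376, hold=79.0608 ⇒ V=80.2376 exercise | (k=7,j=1): S=60.9888, (K−S)⁺=65.2112, hold=64.0344 ⇒ V=65.2112 exercise | (k=7,j=2): S=80.9279, (K−S)⁺=45.2721, hold=44.0953 ⇒ V=45.2721 exercise | (k=7,j=3): S=107.3855, (K−S)⁺=18.8145, hold=21.0208 ⇒ V=21.0208 continue | (k=7,j=4): S=142.4930, (K−S)⁺=0.0000, hold=4.6558 ⇒ V=4.6558 continue | (k=7,j=5): S=189.0782, (K−S)⁺=0.0000, hold=0.0000 ⇒ V=0.0000 continue | (k=7,j=6): S=250.8933, (K−S)⁺=0.0000, hold=0.0000 ⇒ V=0.0000 continue | (k=7,j=7): S=332.9177, (K−S)⁺=0.0000, hold=0.0000 ⇒ V=0.0000 continue  boundary S*=80.9279
step 6: (k=6,j=0): S=52.9452, (K−S)⁺=73.2548, hold=72.0780 ⇒ V=73.2548 exercise | (k=6,j=1): S=70.2545, (K−S)⁺=55.9455, hold=54.7687 ⇒ V=55.9455 exercise | (k=6,j=2): S=93.2228, (K−S)⁺=32.9772, hold=32.8887 ⇒ V=32.9772 exercise | (k=6,j=3): S=123.7000, (K−S)⁺=2.5000, hold=12.7532 ⇒ V=12.7532 continue | (k=6,j=4): S=164.1412, (K−S)⁺=0.0000, hold=2.3160 ⇒ V=2.3160 continue | (k=6,j=5): S=217.8037, (K−S)⁺=0.0000, hold=0.0000 ⇒ V=0.0000 continue | (k=6,j=6): S=289.0101, (K−S)⁺=0.0000, hold=0.0000 ⇒ V=0.0000 continue  boundary S*=93.2228
step 5: (k=5,j=0): S=60.9888, (K−S)⁺=65.2112, hold=64.0344 ⇒ V=65.2112 exercise | (k=5,j=1): S=80.9279, (K−S)⁺=45.2721, hold=44.0953 ⇒ V=45.2721 exercise | (k=5,j=2): S=107.3855, (K−S)⁺=18.8145, hold=22.6948 ⇒ V=22.6948 continue | (k=5,j=3): S=142.4930, (K−S)⁺=0.0000, hold=7.4864 ⇒ V=7.4864 continue | (k=5,j=4): S=189.0782, (K−S)⁺=0.0000, hold=1.1521 ⇒ V=1.1521 continue | (k=5,j=5): S=250.8933, (K−S)⁺=0.0000, hold=0.0000 ⇒ V=0.0000 continue  boundary S*=80.9279
step 4: (k=4,j=0): S=70.2545, (K−S)⁺=55.9455, hold=54.7687 ⇒ V=55.9455 exercise | (k=4,j=1): S=93.2228, (K−S)⁺=32.9772, hold=33.7143 ⇒ V=33.7143 continue | (k=4,j=2): S=123.7000, (K−S)⁺=2.5000, hold=14.9820 ⇒ V=14.9820 continue | (k=4,j=3): S=164.1412, (K−S)⁺=0.0000, hold=4.2924 ⇒ V=4.2924 continue | (k=4,j=4): S=217.8037, (K−S)⁺=0.0000, hold=0.5731 ⇒ V=0.5731 continue  boundary S*=70.2545
step 3: (k=3,j=0): S=80.9279, (K−S)⁺=45.2721, hold=44.4589 ⇒ V=45.2721 exercise | (k=3,j=1): S=107.3855, (K−S)⁺=18.8145, hold=24.1607 ⇒ V=24.1607 continue | (k=3,j=2): S=142.4930, (K−S)⁺=0.0000, hold=9.5699 ⇒ V=9.5699 continue | (k=3,j=3): S=189.0782, (K−S)⁺=0.0000, hold=2.4179 ⇒ V=2.4179 continue  boundary S*=80.9279
step 2: (k=2,j=0): S=93.2228, (K−S)⁺=32.9772, hold=34.4373 ⇒ V=34.4373 continue | (k=2,j=1): S=123.7000, (K−S)⁺=2.5000, hold=16.7389 ⇒ V=16.7389 continue | (k=2,j=2): S=164.1412, (K−S)⁺=0.0000, hold=5.9532 ⇒ V=5.9532 continue  boundary S*=-
step 1: (k=1,j=0): S=107.3855, (K−S)⁺=18.8145, hold=25.3869 ⇒ V=25.3869 continue | (k=1,j=1): S=142.4930, (K−S)⁺=0.0000, hold=11.2630 ⇒ V=11.2630 continue  boundary S*=-
step 0: (k=0,j=0): S=123.7000, (K−S)⁺=2.5000, hold=18.1840 ⇒ V=18.1840 continue  boundary S*=-

price = 18.1840
boundary = - - - 80.9279 70.2545 80.9279 93.2228 80.9279 93.2228
tree:
18.1840
25.3869 11.2630
34.4373 16.7389 5.9532
45.2721 24.1607 9.5699 2.4179
55.9455 33.7143 14.9820 4.2924 0.5731
65.2112 45.2721 22.6948 7.4864 1.1521 0.0000
73.2548 55.9455 32.9772 12.7532 2.3160 0.0000 0.0000
80.2376 65.2112 45.2721 21.0208 4.6558 0.0000 0.0000 0.0000
86.2995 73.2548 55.9455 32.9772 9.3593 0.0000 0.0000 0.0000 0.0000
91.5618 80.2376 65.2112 45.2721 18.8145 0.0000 0.0000 0.0000 0.0000 0.0000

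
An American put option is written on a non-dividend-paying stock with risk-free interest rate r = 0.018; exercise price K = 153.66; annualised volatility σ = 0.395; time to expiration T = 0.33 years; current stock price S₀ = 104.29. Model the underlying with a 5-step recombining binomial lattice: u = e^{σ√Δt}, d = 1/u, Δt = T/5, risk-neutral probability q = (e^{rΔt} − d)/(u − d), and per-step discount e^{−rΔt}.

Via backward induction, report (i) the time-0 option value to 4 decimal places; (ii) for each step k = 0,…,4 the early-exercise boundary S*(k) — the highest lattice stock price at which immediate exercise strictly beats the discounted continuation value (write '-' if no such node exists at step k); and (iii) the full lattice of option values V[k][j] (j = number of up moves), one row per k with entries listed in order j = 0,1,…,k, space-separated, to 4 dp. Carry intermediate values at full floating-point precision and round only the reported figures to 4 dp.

Δt=0.06600, u=1.10680, d=0.90350, q=0.48050, disc=e^(-rΔt)=0.99881
k=5 terminal: V=max(K-S,0) → 90.8704 76.7417 59.4338 38.2313 12.2579 0.0000
k=4: j=0 S=69.4958 intr=84.1642 cont=83.9818 V=84.1642[EX]; j=1 S=85.1335 intr=68.5265 cont=68.3440 V=68.5265[EX]; j=2 S=104.2900 intr=49.3700 cont=49.1876 V=49.3700[EX]; j=3 S=127.7570 intr=25.9030 cont=25.7205 V=25.9030[EX]; j=4 S=156.5045 intr=0.0000 cont=6.3604 V=6.3604[hold]  S*(4)=127.7570
k=3: j=0 S=76.9183 intr=76.7417 cont=76.5593 V=76.7417[EX]; j=1 S=94.2262 intr=59.4338 cont=59.2514 V=59.4338[EX]; j=2 S=115.4287 intr=38.2313 cont=38.0489 V=38.2313[EX]; j=3 S=141.4021 intr=12.2579 cont=16.4932 V=16.4932[hold]  S*(3)=115.4287
k=2: j=0 S=85.1335 intr=68.5265 cont=68.3440 V=68.5265[EX]; j=1 S=104.2900 intr=49.3700 cont=49.1876 V=49.3700[EX]; j=2 S=127.7570 intr=25.9030 cont=27.7532 V=27.7532[hold]  S*(2)=104.2900
k=1: j=0 S=94.2262 intr=59.4338 cont=59.2514 V=59.4338[EX]; j=1 S=115.4287 intr=38.2313 cont=38.9368 V=38.9368[hold]  S*(1)=94.2262
k=0: j=0 S=104.2900 intr=49.3700 cont=49.5262 V=49.5262[hold]  S*(0)=-

price = 49.5262
boundary = - 94.2262 104.2900 115.4287 127.7570
tree:
49.5262
59.4338 38.9368
68.5265 49.3700 27.7532
76.7417 59.4338 38.2313 16.4932
84.1642 68.5265 49.3700 25.9030 6.3604
90.8704 76.7417 59.4338 38.2313 12.2579 0.0000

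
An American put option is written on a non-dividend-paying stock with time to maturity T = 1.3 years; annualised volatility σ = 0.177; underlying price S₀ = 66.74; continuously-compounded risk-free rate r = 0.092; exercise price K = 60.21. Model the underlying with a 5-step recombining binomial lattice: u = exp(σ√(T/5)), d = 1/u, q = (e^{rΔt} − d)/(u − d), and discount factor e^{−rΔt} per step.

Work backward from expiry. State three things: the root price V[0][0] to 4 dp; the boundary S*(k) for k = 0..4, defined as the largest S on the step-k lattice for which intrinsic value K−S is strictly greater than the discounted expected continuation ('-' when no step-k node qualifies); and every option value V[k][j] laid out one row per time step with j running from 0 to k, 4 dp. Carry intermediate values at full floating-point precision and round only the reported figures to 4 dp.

price = 0.9475
boundary = - - - 50.9093 55.7178
tree:
0.9475
2.1111 0.2454
4.5464 0.6467 0.0000
9.3007 1.7045 0.0000 0.0000
13.6941 4.4922 0.0000 0.0000 0.0000
17.7084 9.3007 0.0000 0.0000 0.0000 0.0000

Δt=0.26000, u=1.09445, d=0.91370, q=0.61138, disc=e^(-rΔt)=0.97636
k=5 terminal: V=max(K-S,0) → 17.7084 9.3007 0.0000 0.0000 0.0000 0.0000
k=4: j=0 S=46.5159 intr=13.6941 cont=12.2710 V=13.6941[EX]; j=1 S=55.7178 intr=4.4922 cont=3.5289 V=4.4922[EX]; j=2 S=66.7400 intr=0.0000 cont=0.0000 V=0.0000[hold]; j=3 S=79.9427 intr=0.0000 cont=0.0000 V=0.0000[hold]; j=4 S=95.7571 intr=0.0000 cont=0.0000 V=0.0000[hold]  S*(4)=55.7178
k=3: j=0 S=50.9093 intr=9.3007 cont=7.8775 V=9.3007[EX]; j=1 S=60.9804 intr=0.0000 cont=1.7045 V=1.7045[hold]; j=2 S=73.0436 intr=0.0000 cont=0.0000 V=0.0000[hold]; j=3 S=87.4933 intr=0.0000 cont=0.0000 V=0.0000[hold]  S*(3)=50.9093
k=2: j=0 S=55.7178 intr=4.4922 cont=4.5464 V=4.5464[hold]; j=1 S=66.7400 intr=0.0000 cont=0.6467 V=0.6467[hold]; j=2 S=79.9427 intr=0.0000 cont=0.0000 V=0.0000[hold]  S*(2)=-
k=1: j=0 S=60.9804 intr=0.0000 cont=2.1111 V=2.1111[hold]; j=1 S=73.0436 intr=0.0000 cont=0.2454 V=0.2454[hold]  S*(1)=-
k=0: j=0 S=66.7400 intr=0.0000 cont=0.9475 V=0.9475[hold]  S*(0)=-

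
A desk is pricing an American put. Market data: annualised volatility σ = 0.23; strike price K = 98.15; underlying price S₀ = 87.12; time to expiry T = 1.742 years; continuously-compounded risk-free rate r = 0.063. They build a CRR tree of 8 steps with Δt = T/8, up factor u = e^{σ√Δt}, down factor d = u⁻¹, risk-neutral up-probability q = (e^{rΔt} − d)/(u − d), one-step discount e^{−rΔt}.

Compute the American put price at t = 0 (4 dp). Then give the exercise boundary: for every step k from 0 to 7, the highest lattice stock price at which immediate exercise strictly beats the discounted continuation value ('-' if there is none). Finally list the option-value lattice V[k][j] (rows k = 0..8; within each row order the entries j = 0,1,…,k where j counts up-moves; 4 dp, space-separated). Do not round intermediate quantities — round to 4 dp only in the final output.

Δt=0.21775, u=1.11330, d=0.89823, q=0.53742, disc=e^(-rΔt)=0.98638
k=8 terminal: V=max(K-S,0) → 61.2329 52.3938 41.4383 27.8597 11.0300 0.0000 0.0000 0.0000 0.0000
k=7: j=0 S=41.0997 intr=57.0503 cont=55.7130 V=57.0503[EX]; j=1 S=50.9403 intr=47.2097 cont=45.8725 V=47.2097[EX]; j=2 S=63.1370 intr=35.0130 cont=33.6757 V=35.0130[EX]; j=3 S=78.2540 intr=19.8960 cont=18.5587 V=19.8960[EX]; j=4 S=96.9905 intr=1.1595 cont=5.0327 V=5.0327[hold]; j=5 S=120.2131 intr=0.0000 cont=0.0000 V=0.0000[hold]; j=6 S=148.9959 intr=0.0000 cont=0.0000 V=0.0000[hold]; j=7 S=184.6703 intr=0.0000 cont=0.0000 V=0.0000[hold]  S*(7)=78.2540
k=6: j=0 S=45.7562 intr=52.3938 cont=51.0565 V=52.3938[EX]; j=1 S=56.7117 intr=41.4383 cont=40.1010 V=41.4383[EX]; j=2 S=70.2903 intr=27.8597 cont=26.5225 V=27.8597[EX]; j=3 S=87.1200 intr=11.0300 cont=11.7459 V=11.7459[hold]; j=4 S=107.9793 intr=0.0000 cont=2.2963 V=2.2963[hold]; j=5 S=133.8330 intr=0.0000 cont=0.0000 V=0.0000[hold]; j=6 S=165.8768 intr=0.0000 cont=0.0000 V=0.0000[hold]  S*(6)=70.2903
k=5: j=0 S=50.9403 intr=47.2097 cont=45.8725 V=47.2097[EX]; j=1 S=63.1370 intr=35.0130 cont=33.6757 V=35.0130[EX]; j=2 S=78.2540 intr=19.8960 cont=18.9383 V=19.8960[EX]; j=3 S=96.9905 intr=1.1595 cont=6.5767 V=6.5767[hold]; j=4 S=120.2131 intr=0.0000 cont=1.0478 V=1.0478[hold]; j=5 S=148.9959 intr=0.0000 cont=0.0000 V=0.0000[hold]  S*(5)=78.2540
k=4: j=0 S=56.7117 intr=41.4383 cont=40.1010 V=41.4383[EX]; j=1 S=70.2903 intr=27.8597 cont=26.5225 V=27.8597[EX]; j=2 S=87.1200 intr=11.0300 cont=12.5644 V=12.5644[hold]; j=3 S=107.9793 intr=0.0000 cont=3.5562 V=3.5562[hold]; j=4 S=133.8330 intr=0.0000 cont=0.4781 V=0.4781[hold]  S*(4)=70.2903
k=3: j=0 S=63.1370 intr=35.0130 cont=33.6757 V=35.0130[EX]; j=1 S=78.2540 intr=19.8960 cont=19.3721 V=19.8960[EX]; j=2 S=96.9905 intr=1.1595 cont=7.6180 V=7.6180[hold]; j=3 S=120.2131 intr=0.0000 cont=1.8760 V=1.8760[hold]  S*(3)=78.2540
k=2: j=0 S=70.2903 intr=27.8597 cont=26.5225 V=27.8597[EX]; j=1 S=87.1200 intr=11.0300 cont=13.1164 V=13.1164[hold]; j=2 S=107.9793 intr=0.0000 cont=4.4704 V=4.4704[hold]  S*(2)=70.2903
k=1: j=0 S=78.2540 intr=19.8960 cont=19.6647 V=19.8960[EX]; j=1 S=96.9905 intr=1.1595 cont=8.3545 V=8.3545[hold]  S*(1)=78.2540
k=0: j=0 S=87.1200 intr=11.0300 cont=13.5068 V=13.5068[hold]  S*(0)=-

price = 13.5068
boundary = - 78.2540 70.2903 78.2540 70.2903 78.2540 70.2903 78.2540
tree:
13.5068
19.8960 8.3545
27.8597 13.1164 4.4704
35.0130 19.8960 7.6180 1.8760
41.4383 27.8597 12.5644 3.5562 0.4781
47.2097 35.0130 19.8960 6.5767 1.0478 0.0000
52.3938 41.4383 27.8597 11.7459 2.2963 0.0000 0.0000
57.0503 47.2097 35.0130 19.8960 5.0327 0.0000 0.0000 0.0000
61.2329 52.3938 41.4383 27.8597 11.0300 0.0000 0.0000 0.0000 0.0000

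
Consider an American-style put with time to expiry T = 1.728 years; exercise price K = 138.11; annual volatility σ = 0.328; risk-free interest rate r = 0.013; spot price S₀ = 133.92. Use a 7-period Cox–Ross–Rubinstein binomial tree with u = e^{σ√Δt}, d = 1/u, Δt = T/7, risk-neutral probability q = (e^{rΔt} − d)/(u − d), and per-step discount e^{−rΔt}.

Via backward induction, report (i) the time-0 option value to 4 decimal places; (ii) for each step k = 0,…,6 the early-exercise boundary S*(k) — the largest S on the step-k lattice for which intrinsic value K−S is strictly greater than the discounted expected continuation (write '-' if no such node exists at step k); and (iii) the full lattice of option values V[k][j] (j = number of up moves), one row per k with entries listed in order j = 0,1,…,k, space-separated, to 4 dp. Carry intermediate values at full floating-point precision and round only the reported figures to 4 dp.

price = 24.5704
boundary = - - - - 69.7822 82.1334 96.6707
tree:
24.5704
33.4998 14.6357
44.1887 21.6356 6.8160
56.1185 30.9935 11.1958 1.9071
68.3278 42.6889 17.9733 3.6043 0.0000
78.8216 55.9766 27.9472 6.8116 0.0000 0.0000
87.7374 68.3278 41.4393 12.8732 0.0000 0.0000 0.0000
95.3124 78.8216 55.9766 24.3289 0.0000 0.0000 0.0000 0.0000

Δt=0.24686, u=1.17700, d=0.84962, q=0.46917, disc=e^(-rΔt)=0.99680
k=7 terminal: V=max(K-S,0) → 95.3124 78.8216 55.9766 24.3289 0.0000 0.0000 0.0000 0.0000
k=6: j=0 S=50.3726 intr=87.7374 cont=87.2949 V=87.7374[EX]; j=1 S=69.7822 intr=68.3278 cont=67.8853 V=68.3278[EX]; j=2 S=96.6707 intr=41.4393 cont=40.9967 V=41.4393[EX]; j=3 S=133.9200 intr=4.1900 cont=12.8732 V=12.8732[hold]; j=4 S=185.5222 intr=0.0000 cont=0.0000 V=0.0000[hold]; j=5 S=257.0077 intr=0.0000 cont=0.0000 V=0.0000[hold]; j=6 S=356.0382 intr=0.0000 cont=0.0000 V=0.0000[hold]  S*(6)=96.6707
k=5: j=0 S=59.2884 intr=78.8216 cont=78.3791 V=78.8216[EX]; j=1 S=82.1334 intr=55.9766 cont=55.5341 V=55.9766[EX]; j=2 S=113.7811 intr=24.3289 cont=27.9472 V=27.9472[hold]; j=3 S=157.6234 intr=0.0000 cont=6.8116 V=6.8116[hold]; j=4 S=218.3589 intr=0.0000 cont=0.0000 V=0.0000[hold]; j=5 S=302.4972 intr=0.0000 cont=0.0000 V=0.0000[hold]  S*(5)=82.1334
k=4: j=0 S=69.7822 intr=68.3278 cont=67.8853 V=68.3278[EX]; j=1 S=96.6707 intr=41.4393 cont=42.6889 V=42.6889[hold]; j=2 S=133.9200 intr=4.1900 cont=17.9733 V=17.9733[hold]; j=3 S=185.5222 intr=0.0000 cont=3.6043 V=3.6043[hold]; j=4 S=257.0077 intr=0.0000 cont=0.0000 V=0.0000[hold]  S*(4)=69.7822
k=3: j=0 S=82.1334 intr=55.9766 cont=56.1185 V=56.1185[hold]; j=1 S=113.7811 intr=24.3289 cont=30.9935 V=30.9935[hold]; j=2 S=157.6234 intr=0.0000 cont=11.1958 V=11.1958[hold]; j=3 S=218.3589 intr=0.0000 cont=1.9071 V=1.9071[hold]  S*(3)=-
k=2: j=0 S=96.6707 intr=41.4393 cont=44.1887 V=44.1887[hold]; j=1 S=133.9200 intr=4.1900 cont=21.6356 V=21.6356[hold]; j=2 S=185.5222 intr=0.0000 cont=6.8160 V=6.8160[hold]  S*(2)=-
k=1: j=0 S=113.7811 intr=24.3289 cont=33.4998 V=33.4998[hold]; j=1 S=157.6234 intr=0.0000 cont=14.6357 V=14.6357[hold]  S*(1)=-
k=0: j=0 S=133.9200 intr=4.1900 cont=24.5704 V=24.5704[hold]  S*(0)=-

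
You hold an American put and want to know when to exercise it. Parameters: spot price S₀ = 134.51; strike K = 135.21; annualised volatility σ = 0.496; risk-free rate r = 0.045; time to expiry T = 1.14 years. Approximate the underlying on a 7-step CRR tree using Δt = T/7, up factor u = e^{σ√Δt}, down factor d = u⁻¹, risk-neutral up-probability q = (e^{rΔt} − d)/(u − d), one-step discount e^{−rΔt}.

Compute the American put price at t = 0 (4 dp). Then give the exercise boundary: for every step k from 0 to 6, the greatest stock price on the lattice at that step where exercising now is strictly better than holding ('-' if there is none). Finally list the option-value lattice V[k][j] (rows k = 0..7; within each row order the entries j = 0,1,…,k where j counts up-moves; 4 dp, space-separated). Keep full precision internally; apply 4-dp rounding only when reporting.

price = 26.1957
boundary = - - - 73.7844 60.3997 73.7844 90.1353
tree:
26.1957
36.0022 15.4764
47.9071 23.0551 7.1175
61.4256 33.3155 11.7713 1.9470
74.8103 46.3408 19.0546 3.6893 0.0000
85.7670 61.4256 29.9469 6.9908 0.0000 0.0000
94.7361 74.8103 45.0747 13.2466 0.0000 0.0000 0.0000
102.0782 85.7670 61.4256 25.1005 0.0000 0.0000 0.0000 0.0000

params: Δt=0.16286 u=1.22160 d=0.81860 q=0.46838 e^(-rΔt)=0.99270
t_7 payoffs: 102.0782 85.7670 61.4256 25.1005 0.0000 0.0000 0.0000 0.0000
t_6: node(6,0) S=40.4739 payoff=94.7361 vs cont=93.7488 → 94.7361 [stop]  node(6,1) S=60.3997 payoff=74.8103 vs cont=73.8230 → 74.8103 [stop]  node(6,2) S=90.1353 payoff=45.0747 vs cont=44.0875 → 45.0747 [stop]  node(6,3) S=134.5100 payoff=0.7000 vs cont=13.2466 → 13.2466 [wait]  node(6,4) S=200.7310 payoff=0.0000 vs cont=0.0000 → 0.0000 [wait]  node(6,5) S=299.5535 payoff=0.0000 vs cont=0.0000 → 0.0000 [wait]  node(6,6) S=447.0275 payoff=0.0000 vs cont=0.0000 → 0.0000 [wait]  ⇒ S*(6)=90.1353
t_5: node(5,0) S=49.4430 payoff=85.7670 vs cont=84.7797 → 85.7670 [stop]  node(5,1) S=73.7844 payoff=61.4256 vs cont=60.4383 → 61.4256 [stop]  node(5,2) S=110.1095 payoff=25.1005 vs cont=29.9469 → 29.9469 [wait]  node(5,3) S=164.3178 payoff=0.0000 vs cont=6.9908 → 6.9908 [wait]  node(5,4) S=245.2135 payoff=0.0000 vs cont=0.0000 → 0.0000 [wait]  node(5,5) S=365.9353 payoff=0.0000 vs cont=0.0000 → 0.0000 [wait]  ⇒ S*(5)=73.7844
t_4: node(4,0) S=60.3997 payoff=74.8103 vs cont=73.8230 → 74.8103 [stop]  node(4,1) S=90.1353 payoff=45.0747 vs cont=46.3408 → 46.3408 [wait]  node(4,2) S=134.5100 payoff=0.7000 vs cont=19.0546 → 19.0546 [wait]  node(4,3) S=200.7310 payoff=0.0000 vs cont=3.6893 → 3.6893 [wait]  node(4,4) S=299.5535 payoff=0.0000 vs cont=0.0000 → 0.0000 [wait]  ⇒ S*(4)=60.3997
t_3: node(3,0) S=73.7844 payoff=61.4256 vs cont=61.0270 → 61.4256 [stop]  node(3,1) S=110.1095 payoff=25.1005 vs cont=33.3155 → 33.3155 [wait]  node(3,2) S=164.3178 payoff=0.0000 vs cont=11.7713 → 11.7713 [wait]  node(3,3) S=245.2135 payoff=0.0000 vs cont=1.9470 → 1.9470 [wait]  ⇒ S*(3)=73.7844
t_2: node(2,0) S=90.1353 payoff=45.0747 vs cont=47.9071 → 47.9071 [wait]  node(2,1) S=134.5100 payoff=0.7000 vs cont=23.0551 → 23.0551 [wait]  node(2,2) S=200.7310 payoff=0.0000 vs cont=7.1175 → 7.1175 [wait]  ⇒ S*(2)=-
t_1: node(1,0) S=110.1095 payoff=25.1005 vs cont=36.0022 → 36.0022 [wait]  node(1,1) S=164.3178 payoff=0.0000 vs cont=15.4764 → 15.4764 [wait]  ⇒ S*(1)=-
t_0: node(0,0) S=134.5100 payoff=0.7000 vs cont=26.1957 → 26.1957 [wait]  ⇒ S*(0)=-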